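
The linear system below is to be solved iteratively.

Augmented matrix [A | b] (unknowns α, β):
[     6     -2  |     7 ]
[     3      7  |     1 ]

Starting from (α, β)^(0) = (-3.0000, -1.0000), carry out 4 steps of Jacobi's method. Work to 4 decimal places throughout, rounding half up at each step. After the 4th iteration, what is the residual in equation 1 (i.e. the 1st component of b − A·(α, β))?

Iteration 1:
  α = (7 - (-2)·-1.0000) / (6) = 0.8333
  β = (1 - (3)·-3.0000) / (7) = 1.4286
Iteration 2:
  α = (7 - (-2)·1.4286) / (6) = 1.6429
  β = (1 - (3)·0.8333) / (7) = -0.2143
Iteration 3:
  α = (7 - (-2)·-0.2143) / (6) = 1.0952
  β = (1 - (3)·1.6429) / (7) = -0.5612
Iteration 4:
  α = (7 - (-2)·-0.5612) / (6) = 0.9796
  β = (1 - (3)·1.0952) / (7) = -0.3265
Residual b − A·x = (0.4694, 0.3467)

0.4694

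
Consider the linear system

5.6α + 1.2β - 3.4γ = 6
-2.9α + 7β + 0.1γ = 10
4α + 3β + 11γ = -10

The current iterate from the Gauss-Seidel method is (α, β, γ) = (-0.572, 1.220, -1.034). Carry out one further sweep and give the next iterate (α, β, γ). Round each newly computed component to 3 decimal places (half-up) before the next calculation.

(0.182, 1.519, -1.390)

One sweep:
  α = (6 - (1.2)·1.220 - (-3.4)·-1.034) / (5.6) = 0.182
  β = (10 - (-2.9)·0.182 - (0.1)·-1.034) / (7) = 1.519
  γ = (-10 - (4)·0.182 - (3)·1.519) / (11) = -1.390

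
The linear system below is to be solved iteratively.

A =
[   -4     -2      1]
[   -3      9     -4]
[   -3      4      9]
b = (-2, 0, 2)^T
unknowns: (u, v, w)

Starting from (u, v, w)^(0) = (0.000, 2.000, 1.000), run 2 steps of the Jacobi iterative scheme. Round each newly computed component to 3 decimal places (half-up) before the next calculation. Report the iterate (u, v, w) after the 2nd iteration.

Iteration 1:
  u = (-2 - (-2)·2.000 - (1)·1.000) / (-4) = -0.250
  v = (0 - (-3)·0.000 - (-4)·1.000) / (9) = 0.444
  w = (2 - (-3)·0.000 - (4)·2.000) / (9) = -0.667
Iteration 2:
  u = (-2 - (-2)·0.444 - (1)·-0.667) / (-4) = 0.111
  v = (0 - (-3)·-0.250 - (-4)·-0.667) / (9) = -0.380
  w = (2 - (-3)·-0.250 - (4)·0.444) / (9) = -0.058

(0.111, -0.380, -0.058)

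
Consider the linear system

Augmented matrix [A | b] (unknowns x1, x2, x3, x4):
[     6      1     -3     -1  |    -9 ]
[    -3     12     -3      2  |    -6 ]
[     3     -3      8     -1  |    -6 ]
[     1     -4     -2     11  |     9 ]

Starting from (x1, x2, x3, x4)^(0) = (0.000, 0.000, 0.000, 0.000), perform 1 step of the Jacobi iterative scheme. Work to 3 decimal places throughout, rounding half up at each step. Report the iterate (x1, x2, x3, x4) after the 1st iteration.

Iteration 1:
  x1 = (-9 - (1)·0.000 - (-3)·0.000 - (-1)·0.000) / (6) = -1.500
  x2 = (-6 - (-3)·0.000 - (-3)·0.000 - (2)·0.000) / (12) = -0.500
  x3 = (-6 - (3)·0.000 - (-3)·0.000 - (-1)·0.000) / (8) = -0.750
  x4 = (9 - (1)·0.000 - (-4)·0.000 - (-2)·0.000) / (11) = 0.818

(-1.500, -0.500, -0.750, 0.818)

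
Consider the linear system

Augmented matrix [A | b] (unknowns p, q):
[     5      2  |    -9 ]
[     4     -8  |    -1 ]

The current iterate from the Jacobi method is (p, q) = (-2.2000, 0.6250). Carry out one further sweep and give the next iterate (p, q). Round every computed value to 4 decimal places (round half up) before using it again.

One sweep:
  p = (-9 - (2)·0.6250) / (5) = -2.0500
  q = (-1 - (4)·-2.2000) / (-8) = -0.9750

(-2.0500, -0.9750)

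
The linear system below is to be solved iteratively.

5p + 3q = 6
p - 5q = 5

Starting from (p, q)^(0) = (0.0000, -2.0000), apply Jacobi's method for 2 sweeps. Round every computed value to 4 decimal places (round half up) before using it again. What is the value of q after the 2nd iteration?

-0.5200

Iteration 1:
  p = (6 - (3)·-2.0000) / (5) = 2.4000
  q = (5 - (1)·0.0000) / (-5) = -1.0000
Iteration 2:
  p = (6 - (3)·-1.0000) / (5) = 1.8000
  q = (5 - (1)·2.4000) / (-5) = -0.5200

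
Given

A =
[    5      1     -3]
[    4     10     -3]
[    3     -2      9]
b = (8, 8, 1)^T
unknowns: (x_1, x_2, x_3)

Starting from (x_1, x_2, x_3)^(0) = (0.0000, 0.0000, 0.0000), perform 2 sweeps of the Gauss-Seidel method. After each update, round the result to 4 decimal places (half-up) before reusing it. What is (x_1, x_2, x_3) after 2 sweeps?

Iteration 1:
  x_1 = (8 - (1)·0.0000 - (-3)·0.0000) / (5) = 1.6000
  x_2 = (8 - (4)·1.6000 - (-3)·0.0000) / (10) = 0.1600
  x_3 = (1 - (3)·1.6000 - (-2)·0.1600) / (9) = -0.3867
Iteration 2:
  x_1 = (8 - (1)·0.1600 - (-3)·-0.3867) / (5) = 1.3360
  x_2 = (8 - (4)·1.3360 - (-3)·-0.3867) / (10) = 0.1496
  x_3 = (1 - (3)·1.3360 - (-2)·0.1496) / (9) = -0.3010

(1.3360, 0.1496, -0.3010)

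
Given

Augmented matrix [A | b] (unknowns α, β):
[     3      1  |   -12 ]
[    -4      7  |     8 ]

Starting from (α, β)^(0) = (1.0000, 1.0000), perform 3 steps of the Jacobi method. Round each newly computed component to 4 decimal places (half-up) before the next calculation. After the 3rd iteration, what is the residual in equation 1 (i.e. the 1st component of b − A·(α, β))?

Iteration 1:
  α = (-12 - (1)·1.0000) / (3) = -4.3333
  β = (8 - (-4)·1.0000) / (7) = 1.7143
Iteration 2:
  α = (-12 - (1)·1.7143) / (3) = -4.5714
  β = (8 - (-4)·-4.3333) / (7) = -1.3333
Iteration 3:
  α = (-12 - (1)·-1.3333) / (3) = -3.5556
  β = (8 - (-4)·-4.5714) / (7) = -1.4694
Residual b − A·x = (0.1362, 4.0634)

0.1362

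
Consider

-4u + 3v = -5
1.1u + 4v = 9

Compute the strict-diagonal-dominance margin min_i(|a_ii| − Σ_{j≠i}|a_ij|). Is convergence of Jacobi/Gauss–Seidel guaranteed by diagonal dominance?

1

row 1: |-4| − (3) = 1
row 2: |4| − (1.1) = 2.9
minimum over rows = 1 → strictly diagonally dominant (convergence guaranteed)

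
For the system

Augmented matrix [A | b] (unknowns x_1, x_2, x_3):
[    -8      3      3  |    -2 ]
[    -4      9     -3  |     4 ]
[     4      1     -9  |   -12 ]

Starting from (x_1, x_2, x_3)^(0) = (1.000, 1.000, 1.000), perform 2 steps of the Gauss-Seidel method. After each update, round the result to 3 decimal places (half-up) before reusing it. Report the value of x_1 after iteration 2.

Iteration 1:
  x_1 = (-2 - (3)·1.000 - (3)·1.000) / (-8) = 1.000
  x_2 = (4 - (-4)·1.000 - (-3)·1.000) / (9) = 1.222
  x_3 = (-12 - (4)·1.000 - (1)·1.222) / (-9) = 1.914
Iteration 2:
  x_1 = (-2 - (3)·1.222 - (3)·1.914) / (-8) = 1.426
  x_2 = (4 - (-4)·1.426 - (-3)·1.914) / (9) = 1.716
  x_3 = (-12 - (4)·1.426 - (1)·1.716) / (-9) = 2.158

1.426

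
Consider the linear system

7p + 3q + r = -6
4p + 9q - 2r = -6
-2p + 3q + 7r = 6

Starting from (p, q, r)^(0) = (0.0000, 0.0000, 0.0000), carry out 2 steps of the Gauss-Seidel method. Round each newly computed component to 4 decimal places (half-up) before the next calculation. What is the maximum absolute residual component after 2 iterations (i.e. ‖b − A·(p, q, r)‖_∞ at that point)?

0.4045

Iteration 1:
  p = (-6 - (3)·0.0000 - (1)·0.0000) / (7) = -0.8571
  q = (-6 - (4)·-0.8571 - (-2)·0.0000) / (9) = -0.2857
  r = (6 - (-2)·-0.8571 - (3)·-0.2857) / (7) = 0.7347
Iteration 2:
  p = (-6 - (3)·-0.2857 - (1)·0.7347) / (7) = -0.8397
  q = (-6 - (4)·-0.8397 - (-2)·0.7347) / (9) = -0.1302
  r = (6 - (-2)·-0.8397 - (3)·-0.1302) / (7) = 0.6730
Residual b − A·x = (-0.4045, -0.1234, 0.0002); ∞-norm = 0.4045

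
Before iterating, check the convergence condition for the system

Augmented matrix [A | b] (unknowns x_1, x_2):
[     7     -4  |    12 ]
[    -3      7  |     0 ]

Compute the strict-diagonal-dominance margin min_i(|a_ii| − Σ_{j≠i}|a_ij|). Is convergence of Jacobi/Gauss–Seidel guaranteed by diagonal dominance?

3

row 1: |7| − (4) = 3
row 2: |7| − (3) = 4
minimum over rows = 3 → strictly diagonally dominant (convergence guaranteed)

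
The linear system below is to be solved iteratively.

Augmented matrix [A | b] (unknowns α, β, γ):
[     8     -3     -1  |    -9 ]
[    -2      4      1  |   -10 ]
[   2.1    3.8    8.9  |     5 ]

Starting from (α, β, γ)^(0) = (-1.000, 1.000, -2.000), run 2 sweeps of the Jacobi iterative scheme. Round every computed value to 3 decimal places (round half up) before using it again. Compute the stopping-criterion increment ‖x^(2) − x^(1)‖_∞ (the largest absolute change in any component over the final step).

Iteration 1:
  α = (-9 - (-3)·1.000 - (-1)·-2.000) / (8) = -1.000
  β = (-10 - (-2)·-1.000 - (1)·-2.000) / (4) = -2.500
  γ = (5 - (2.1)·-1.000 - (3.8)·1.000) / (8.9) = 0.371
Iteration 2:
  α = (-9 - (-3)·-2.500 - (-1)·0.371) / (8) = -2.016
  β = (-10 - (-2)·-1.000 - (1)·0.371) / (4) = -3.093
  γ = (5 - (2.1)·-1.000 - (3.8)·-2.500) / (8.9) = 1.865
Change: (-1.016, -0.593, 1.494) → max |·| = 1.494

1.494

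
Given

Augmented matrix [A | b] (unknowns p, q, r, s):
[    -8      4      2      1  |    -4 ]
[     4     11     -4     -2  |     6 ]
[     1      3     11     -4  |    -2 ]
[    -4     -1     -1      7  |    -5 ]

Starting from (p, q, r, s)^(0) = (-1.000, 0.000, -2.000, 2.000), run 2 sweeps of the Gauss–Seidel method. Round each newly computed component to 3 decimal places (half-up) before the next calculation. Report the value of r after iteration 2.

Iteration 1:
  p = (-4 - (4)·0.000 - (2)·-2.000 - (1)·2.000) / (-8) = 0.250
  q = (6 - (4)·0.250 - (-4)·-2.000 - (-2)·2.000) / (11) = 0.091
  r = (-2 - (1)·0.250 - (3)·0.091 - (-4)·2.000) / (11) = 0.498
  s = (-5 - (-4)·0.250 - (-1)·0.091 - (-1)·0.498) / (7) = -0.487
Iteration 2:
  p = (-4 - (4)·0.091 - (2)·0.498 - (1)·-0.487) / (-8) = 0.609
  q = (6 - (4)·0.609 - (-4)·0.498 - (-2)·-0.487) / (11) = 0.417
  r = (-2 - (1)·0.609 - (3)·0.417 - (-4)·-0.487) / (11) = -0.528
  s = (-5 - (-4)·0.609 - (-1)·0.417 - (-1)·-0.528) / (7) = -0.382

-0.528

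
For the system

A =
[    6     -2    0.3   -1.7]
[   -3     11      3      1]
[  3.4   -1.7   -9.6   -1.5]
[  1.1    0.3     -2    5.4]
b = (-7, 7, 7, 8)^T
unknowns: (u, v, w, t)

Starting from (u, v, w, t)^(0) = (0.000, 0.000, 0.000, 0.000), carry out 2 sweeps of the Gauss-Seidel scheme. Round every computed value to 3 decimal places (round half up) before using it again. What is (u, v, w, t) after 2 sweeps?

Iteration 1:
  u = (-7 - (-2)·0.000 - (0.3)·0.000 - (-1.7)·0.000) / (6) = -1.167
  v = (7 - (-3)·-1.167 - (3)·0.000 - (1)·0.000) / (11) = 0.318
  w = (7 - (3.4)·-1.167 - (-1.7)·0.318 - (-1.5)·0.000) / (-9.6) = -1.199
  t = (8 - (1.1)·-1.167 - (0.3)·0.318 - (-2)·-1.199) / (5.4) = 1.257
Iteration 2:
  u = (-7 - (-2)·0.318 - (0.3)·-1.199 - (-1.7)·1.257) / (6) = -0.645
  v = (7 - (-3)·-0.645 - (3)·-1.199 - (1)·1.257) / (11) = 0.673
  w = (7 - (3.4)·-0.645 - (-1.7)·0.673 - (-1.5)·1.257) / (-9.6) = -1.273
  t = (8 - (1.1)·-0.645 - (0.3)·0.673 - (-2)·-1.273) / (5.4) = 1.104

(-0.645, 0.673, -1.273, 1.104)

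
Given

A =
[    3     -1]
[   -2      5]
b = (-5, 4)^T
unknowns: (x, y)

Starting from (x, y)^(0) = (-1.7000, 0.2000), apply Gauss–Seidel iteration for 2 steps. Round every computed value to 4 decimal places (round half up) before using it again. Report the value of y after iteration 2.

Iteration 1:
  x = (-5 - (-1)·0.2000) / (3) = -1.6000
  y = (4 - (-2)·-1.6000) / (5) = 0.1600
Iteration 2:
  x = (-5 - (-1)·0.1600) / (3) = -1.6133
  y = (4 - (-2)·-1.6133) / (5) = 0.1547

0.1547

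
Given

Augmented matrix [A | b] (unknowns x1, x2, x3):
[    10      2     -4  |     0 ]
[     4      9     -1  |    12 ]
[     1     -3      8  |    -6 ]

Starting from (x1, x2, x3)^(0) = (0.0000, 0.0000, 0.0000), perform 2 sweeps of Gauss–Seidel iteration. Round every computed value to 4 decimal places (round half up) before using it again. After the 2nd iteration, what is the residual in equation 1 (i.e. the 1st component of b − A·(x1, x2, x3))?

Iteration 1:
  x1 = (0 - (2)·0.0000 - (-4)·0.0000) / (10) = 0.0000
  x2 = (12 - (4)·0.0000 - (-1)·0.0000) / (9) = 1.3333
  x3 = (-6 - (1)·0.0000 - (-3)·1.3333) / (8) = -0.2500
Iteration 2:
  x1 = (0 - (2)·1.3333 - (-4)·-0.2500) / (10) = -0.3667
  x2 = (12 - (4)·-0.3667 - (-1)·-0.2500) / (9) = 1.4685
  x3 = (-6 - (1)·-0.3667 - (-3)·1.4685) / (8) = -0.1535
Residual b − A·x = (0.1160, 0.0968, 0.0002)

0.1160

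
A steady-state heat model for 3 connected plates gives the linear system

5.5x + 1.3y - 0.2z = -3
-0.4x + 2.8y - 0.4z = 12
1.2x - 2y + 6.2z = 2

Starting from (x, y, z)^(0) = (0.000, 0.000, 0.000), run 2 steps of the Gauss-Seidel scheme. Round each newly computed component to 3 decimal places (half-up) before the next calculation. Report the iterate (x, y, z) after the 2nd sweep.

(-1.475, 4.330, 2.005)

Iteration 1:
  x = (-3 - (1.3)·0.000 - (-0.2)·0.000) / (5.5) = -0.545
  y = (12 - (-0.4)·-0.545 - (-0.4)·0.000) / (2.8) = 4.208
  z = (2 - (1.2)·-0.545 - (-2)·4.208) / (6.2) = 1.785
Iteration 2:
  x = (-3 - (1.3)·4.208 - (-0.2)·1.785) / (5.5) = -1.475
  y = (12 - (-0.4)·-1.475 - (-0.4)·1.785) / (2.8) = 4.330
  z = (2 - (1.2)·-1.475 - (-2)·4.330) / (6.2) = 2.005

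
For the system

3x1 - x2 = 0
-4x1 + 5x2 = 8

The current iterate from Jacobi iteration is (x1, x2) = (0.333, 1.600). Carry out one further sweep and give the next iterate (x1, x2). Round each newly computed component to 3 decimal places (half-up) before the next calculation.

(0.533, 1.866)

One sweep:
  x1 = (0 - (-1)·1.600) / (3) = 0.533
  x2 = (8 - (-4)·0.333) / (5) = 1.866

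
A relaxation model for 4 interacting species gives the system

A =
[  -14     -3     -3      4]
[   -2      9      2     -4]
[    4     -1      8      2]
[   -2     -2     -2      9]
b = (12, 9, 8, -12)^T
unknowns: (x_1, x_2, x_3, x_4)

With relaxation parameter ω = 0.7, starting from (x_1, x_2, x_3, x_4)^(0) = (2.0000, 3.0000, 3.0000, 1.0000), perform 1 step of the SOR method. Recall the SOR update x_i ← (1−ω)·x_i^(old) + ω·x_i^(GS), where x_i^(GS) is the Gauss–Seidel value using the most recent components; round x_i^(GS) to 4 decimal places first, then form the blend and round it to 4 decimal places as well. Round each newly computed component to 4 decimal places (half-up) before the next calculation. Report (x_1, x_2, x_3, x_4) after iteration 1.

Iteration 1:
  x_1: GS value = (12 - (-3)·3.0000 - (-3)·3.0000 - (4)·1.0000) / (-14) = -1.8571;  x_1 ← (1−ω)·2.0000 + ω·-1.8571 = -0.7000
  x_2: GS value = (9 - (-2)·-0.7000 - (2)·3.0000 - (-4)·1.0000) / (9) = 0.6222;  x_2 ← (1−ω)·3.0000 + ω·0.6222 = 1.3355
  x_3: GS value = (8 - (4)·-0.7000 - (-1)·1.3355 - (2)·1.0000) / (8) = 1.2669;  x_3 ← (1−ω)·3.0000 + ω·1.2669 = 1.7868
  x_4: GS value = (-12 - (-2)·-0.7000 - (-2)·1.3355 - (-2)·1.7868) / (9) = -0.7950;  x_4 ← (1−ω)·1.0000 + ω·-0.7950 = -0.2565

(-0.7000, 1.3355, 1.7868, -0.2565)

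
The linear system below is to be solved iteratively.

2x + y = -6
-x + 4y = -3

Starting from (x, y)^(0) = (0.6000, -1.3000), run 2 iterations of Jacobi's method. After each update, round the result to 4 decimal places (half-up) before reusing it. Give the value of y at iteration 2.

Iteration 1:
  x = (-6 - (1)·-1.3000) / (2) = -2.3500
  y = (-3 - (-1)·0.6000) / (4) = -0.6000
Iteration 2:
  x = (-6 - (1)·-0.6000) / (2) = -2.7000
  y = (-3 - (-1)·-2.3500) / (4) = -1.3375

-1.3375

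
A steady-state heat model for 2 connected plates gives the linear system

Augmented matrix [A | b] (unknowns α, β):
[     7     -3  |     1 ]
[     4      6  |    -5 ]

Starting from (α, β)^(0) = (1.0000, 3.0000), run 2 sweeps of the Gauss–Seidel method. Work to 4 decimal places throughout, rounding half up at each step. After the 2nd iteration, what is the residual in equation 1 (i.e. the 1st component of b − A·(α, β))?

4.1016

Iteration 1:
  α = (1 - (-3)·3.0000) / (7) = 1.4286
  β = (-5 - (4)·1.4286) / (6) = -1.7857
Iteration 2:
  α = (1 - (-3)·-1.7857) / (7) = -0.6224
  β = (-5 - (4)·-0.6224) / (6) = -0.4184
Residual b − A·x = (4.1016, 0.0000)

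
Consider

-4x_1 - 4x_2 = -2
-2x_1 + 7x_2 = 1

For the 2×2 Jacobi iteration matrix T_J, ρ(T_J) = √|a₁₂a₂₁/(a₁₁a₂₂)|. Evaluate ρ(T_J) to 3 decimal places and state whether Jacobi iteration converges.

a₁₂a₂₁/(a₁₁a₂₂) = (-4)·(-2) / ((-4)·(7)) = -0.285714
ρ = √|-0.285714| = √0.285714 = 0.535
ρ < 1, so Jacobi converges

0.535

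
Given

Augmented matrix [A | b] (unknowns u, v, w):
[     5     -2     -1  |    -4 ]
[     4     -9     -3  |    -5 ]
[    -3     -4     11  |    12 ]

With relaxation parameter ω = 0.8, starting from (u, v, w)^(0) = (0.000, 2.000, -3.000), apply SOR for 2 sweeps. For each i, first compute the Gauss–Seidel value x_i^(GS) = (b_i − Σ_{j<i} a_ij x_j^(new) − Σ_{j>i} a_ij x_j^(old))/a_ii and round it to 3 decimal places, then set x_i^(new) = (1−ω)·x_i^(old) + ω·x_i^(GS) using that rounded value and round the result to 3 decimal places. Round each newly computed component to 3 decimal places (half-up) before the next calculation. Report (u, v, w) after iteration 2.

(-0.169, 0.520, 1.107)

Iteration 1:
  u: GS value = (-4 - (-2)·2.000 - (-1)·-3.000) / (5) = -0.600;  u ← (1−ω)·0.000 + ω·-0.600 = -0.480
  v: GS value = (-5 - (4)·-0.480 - (-3)·-3.000) / (-9) = 1.342;  v ← (1−ω)·2.000 + ω·1.342 = 1.474
  w: GS value = (12 - (-3)·-0.480 - (-4)·1.474) / (11) = 1.496;  w ← (1−ω)·-3.000 + ω·1.496 = 0.597
Iteration 2:
  u: GS value = (-4 - (-2)·1.474 - (-1)·0.597) / (5) = -0.091;  u ← (1−ω)·-0.480 + ω·-0.091 = -0.169
  v: GS value = (-5 - (4)·-0.169 - (-3)·0.597) / (-9) = 0.281;  v ← (1−ω)·1.474 + ω·0.281 = 0.520
  w: GS value = (12 - (-3)·-0.169 - (-4)·0.520) / (11) = 1.234;  w ← (1−ω)·0.597 + ω·1.234 = 1.107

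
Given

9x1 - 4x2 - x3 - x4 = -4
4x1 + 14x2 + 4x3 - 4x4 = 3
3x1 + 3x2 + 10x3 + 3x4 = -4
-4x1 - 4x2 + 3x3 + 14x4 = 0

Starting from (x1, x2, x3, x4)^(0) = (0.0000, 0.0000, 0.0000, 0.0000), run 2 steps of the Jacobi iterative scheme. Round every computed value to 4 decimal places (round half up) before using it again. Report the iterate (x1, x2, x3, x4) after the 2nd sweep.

Iteration 1:
  x1 = (-4 - (-4)·0.0000 - (-1)·0.0000 - (-1)·0.0000) / (9) = -0.4444
  x2 = (3 - (4)·0.0000 - (4)·0.0000 - (-4)·0.0000) / (14) = 0.2143
  x3 = (-4 - (3)·0.0000 - (3)·0.0000 - (3)·0.0000) / (10) = -0.4000
  x4 = (0 - (-4)·0.0000 - (-4)·0.0000 - (3)·0.0000) / (14) = 0.0000
Iteration 2:
  x1 = (-4 - (-4)·0.2143 - (-1)·-0.4000 - (-1)·0.0000) / (9) = -0.3936
  x2 = (3 - (4)·-0.4444 - (4)·-0.4000 - (-4)·0.0000) / (14) = 0.4555
  x3 = (-4 - (3)·-0.4444 - (3)·0.2143 - (3)·0.0000) / (10) = -0.3310
  x4 = (0 - (-4)·-0.4444 - (-4)·0.2143 - (3)·-0.4000) / (14) = 0.0200

(-0.3936, 0.4555, -0.3310, 0.0200)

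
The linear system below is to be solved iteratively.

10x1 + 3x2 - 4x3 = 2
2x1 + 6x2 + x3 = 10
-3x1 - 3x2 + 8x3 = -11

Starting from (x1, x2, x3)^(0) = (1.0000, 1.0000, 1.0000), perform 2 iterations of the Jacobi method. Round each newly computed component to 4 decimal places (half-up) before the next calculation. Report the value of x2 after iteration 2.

Iteration 1:
  x1 = (2 - (3)·1.0000 - (-4)·1.0000) / (10) = 0.3000
  x2 = (10 - (2)·1.0000 - (1)·1.0000) / (6) = 1.1667
  x3 = (-11 - (-3)·1.0000 - (-3)·1.0000) / (8) = -0.6250
Iteration 2:
  x1 = (2 - (3)·1.1667 - (-4)·-0.6250) / (10) = -0.4000
  x2 = (10 - (2)·0.3000 - (1)·-0.6250) / (6) = 1.6708
  x3 = (-11 - (-3)·0.3000 - (-3)·1.1667) / (8) = -0.8250

1.6708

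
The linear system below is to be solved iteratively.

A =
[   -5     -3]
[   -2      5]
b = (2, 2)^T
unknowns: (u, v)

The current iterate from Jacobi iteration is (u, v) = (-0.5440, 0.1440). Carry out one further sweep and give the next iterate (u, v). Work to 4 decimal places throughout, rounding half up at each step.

One sweep:
  u = (2 - (-3)·0.1440) / (-5) = -0.4864
  v = (2 - (-2)·-0.5440) / (5) = 0.1824

(-0.4864, 0.1824)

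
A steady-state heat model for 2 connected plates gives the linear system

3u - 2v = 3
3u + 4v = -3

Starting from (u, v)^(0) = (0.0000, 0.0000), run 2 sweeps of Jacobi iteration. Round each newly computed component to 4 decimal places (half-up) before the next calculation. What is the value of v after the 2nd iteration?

Iteration 1:
  u = (3 - (-2)·0.0000) / (3) = 1.0000
  v = (-3 - (3)·0.0000) / (4) = -0.7500
Iteration 2:
  u = (3 - (-2)·-0.7500) / (3) = 0.5000
  v = (-3 - (3)·1.0000) / (4) = -1.5000

-1.5000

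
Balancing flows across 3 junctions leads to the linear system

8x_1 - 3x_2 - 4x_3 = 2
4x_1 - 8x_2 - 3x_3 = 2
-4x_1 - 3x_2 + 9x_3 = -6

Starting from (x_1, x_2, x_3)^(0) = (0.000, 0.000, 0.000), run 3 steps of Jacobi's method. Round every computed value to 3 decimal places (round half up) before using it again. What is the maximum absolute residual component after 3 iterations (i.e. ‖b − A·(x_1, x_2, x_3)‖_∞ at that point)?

0.929

Iteration 1:
  x_1 = (2 - (-3)·0.000 - (-4)·0.000) / (8) = 0.250
  x_2 = (2 - (4)·0.000 - (-3)·0.000) / (-8) = -0.250
  x_3 = (-6 - (-4)·0.000 - (-3)·0.000) / (9) = -0.667
Iteration 2:
  x_1 = (2 - (-3)·-0.250 - (-4)·-0.667) / (8) = -0.177
  x_2 = (2 - (4)·0.250 - (-3)·-0.667) / (-8) = 0.125
  x_3 = (-6 - (-4)·0.250 - (-3)·-0.250) / (9) = -0.639
Iteration 3:
  x_1 = (2 - (-3)·0.125 - (-4)·-0.639) / (8) = -0.023
  x_2 = (2 - (4)·-0.177 - (-3)·-0.639) / (-8) = -0.099
  x_3 = (-6 - (-4)·-0.177 - (-3)·0.125) / (9) = -0.704
Residual b − A·x = (-0.929, -0.812, -0.053); ∞-norm = 0.929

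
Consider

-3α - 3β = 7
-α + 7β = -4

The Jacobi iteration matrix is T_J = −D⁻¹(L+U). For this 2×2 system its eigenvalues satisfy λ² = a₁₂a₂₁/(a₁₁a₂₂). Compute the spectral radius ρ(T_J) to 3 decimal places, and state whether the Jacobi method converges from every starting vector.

a₁₂a₂₁/(a₁₁a₂₂) = (-3)·(-1) / ((-3)·(7)) = -0.142857
ρ = √|-0.142857| = √0.142857 = 0.378
ρ < 1, so Jacobi converges

0.378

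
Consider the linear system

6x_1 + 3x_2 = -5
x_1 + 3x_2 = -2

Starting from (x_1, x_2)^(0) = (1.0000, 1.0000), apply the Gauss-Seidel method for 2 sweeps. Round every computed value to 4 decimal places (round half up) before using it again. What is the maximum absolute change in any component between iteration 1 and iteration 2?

Iteration 1:
  x_1 = (-5 - (3)·1.0000) / (6) = -1.3333
  x_2 = (-2 - (1)·-1.3333) / (3) = -0.2222
Iteration 2:
  x_1 = (-5 - (3)·-0.2222) / (6) = -0.7222
  x_2 = (-2 - (1)·-0.7222) / (3) = -0.4259
Change: (0.6111, -0.2037) → max |·| = 0.6111

0.6111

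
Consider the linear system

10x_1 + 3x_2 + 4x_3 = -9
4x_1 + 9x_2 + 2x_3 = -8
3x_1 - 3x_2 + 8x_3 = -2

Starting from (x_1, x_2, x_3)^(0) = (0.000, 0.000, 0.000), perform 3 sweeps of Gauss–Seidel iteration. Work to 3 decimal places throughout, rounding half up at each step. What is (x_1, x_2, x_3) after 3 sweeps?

(-0.660, -0.554, -0.210)

Iteration 1:
  x_1 = (-9 - (3)·0.000 - (4)·0.000) / (10) = -0.900
  x_2 = (-8 - (4)·-0.900 - (2)·0.000) / (9) = -0.489
  x_3 = (-2 - (3)·-0.900 - (-3)·-0.489) / (8) = -0.096
Iteration 2:
  x_1 = (-9 - (3)·-0.489 - (4)·-0.096) / (10) = -0.715
  x_2 = (-8 - (4)·-0.715 - (2)·-0.096) / (9) = -0.550
  x_3 = (-2 - (3)·-0.715 - (-3)·-0.550) / (8) = -0.188
Iteration 3:
  x_1 = (-9 - (3)·-0.550 - (4)·-0.188) / (10) = -0.660
  x_2 = (-8 - (4)·-0.660 - (2)·-0.188) / (9) = -0.554
  x_3 = (-2 - (3)·-0.660 - (-3)·-0.554) / (8) = -0.210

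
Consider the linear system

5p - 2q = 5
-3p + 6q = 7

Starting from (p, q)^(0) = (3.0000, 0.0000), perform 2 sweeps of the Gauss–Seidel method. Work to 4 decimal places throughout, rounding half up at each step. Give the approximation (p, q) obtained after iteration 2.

Iteration 1:
  p = (5 - (-2)·0.0000) / (5) = 1.0000
  q = (7 - (-3)·1.0000) / (6) = 1.6667
Iteration 2:
  p = (5 - (-2)·1.6667) / (5) = 1.6667
  q = (7 - (-3)·1.6667) / (6) = 2.0000

(1.6667, 2.0000)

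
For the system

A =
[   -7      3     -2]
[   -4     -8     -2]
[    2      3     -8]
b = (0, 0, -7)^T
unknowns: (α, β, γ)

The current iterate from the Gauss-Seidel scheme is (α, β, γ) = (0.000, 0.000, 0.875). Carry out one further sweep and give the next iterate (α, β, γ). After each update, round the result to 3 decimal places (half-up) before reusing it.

One sweep:
  α = (0 - (3)·0.000 - (-2)·0.875) / (-7) = -0.250
  β = (0 - (-4)·-0.250 - (-2)·0.875) / (-8) = -0.094
  γ = (-7 - (2)·-0.250 - (3)·-0.094) / (-8) = 0.777

(-0.250, -0.094, 0.777)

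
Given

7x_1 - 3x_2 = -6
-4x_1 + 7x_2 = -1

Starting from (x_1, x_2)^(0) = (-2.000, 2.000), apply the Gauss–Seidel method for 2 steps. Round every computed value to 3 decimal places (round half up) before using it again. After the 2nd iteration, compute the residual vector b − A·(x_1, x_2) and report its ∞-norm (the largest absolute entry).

1.575

Iteration 1:
  x_1 = (-6 - (-3)·2.000) / (7) = 0.000
  x_2 = (-1 - (-4)·0.000) / (7) = -0.143
Iteration 2:
  x_1 = (-6 - (-3)·-0.143) / (7) = -0.918
  x_2 = (-1 - (-4)·-0.918) / (7) = -0.667
Residual b − A·x = (-1.575, -0.003); ∞-norm = 1.575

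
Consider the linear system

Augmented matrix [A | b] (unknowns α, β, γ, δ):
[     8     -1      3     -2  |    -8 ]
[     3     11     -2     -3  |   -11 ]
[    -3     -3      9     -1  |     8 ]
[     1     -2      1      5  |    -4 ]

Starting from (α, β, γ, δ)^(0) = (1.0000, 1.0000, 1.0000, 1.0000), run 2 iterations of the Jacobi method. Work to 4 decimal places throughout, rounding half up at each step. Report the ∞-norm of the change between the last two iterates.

Iteration 1:
  α = (-8 - (-1)·1.0000 - (3)·1.0000 - (-2)·1.0000) / (8) = -1.0000
  β = (-11 - (3)·1.0000 - (-2)·1.0000 - (-3)·1.0000) / (11) = -0.8182
  γ = (8 - (-3)·1.0000 - (-3)·1.0000 - (-1)·1.0000) / (9) = 1.6667
  δ = (-4 - (1)·1.0000 - (-2)·1.0000 - (1)·1.0000) / (5) = -0.8000
Iteration 2:
  α = (-8 - (-1)·-0.8182 - (3)·1.6667 - (-2)·-0.8000) / (8) = -1.9273
  β = (-11 - (3)·-1.0000 - (-2)·1.6667 - (-3)·-0.8000) / (11) = -0.6424
  γ = (8 - (-3)·-1.0000 - (-3)·-0.8182 - (-1)·-0.8000) / (9) = 0.1939
  δ = (-4 - (1)·-1.0000 - (-2)·-0.8182 - (1)·1.6667) / (5) = -1.2606
Change: (-0.9273, 0.1758, -1.4728, -0.4606) → max |·| = 1.4728

1.4728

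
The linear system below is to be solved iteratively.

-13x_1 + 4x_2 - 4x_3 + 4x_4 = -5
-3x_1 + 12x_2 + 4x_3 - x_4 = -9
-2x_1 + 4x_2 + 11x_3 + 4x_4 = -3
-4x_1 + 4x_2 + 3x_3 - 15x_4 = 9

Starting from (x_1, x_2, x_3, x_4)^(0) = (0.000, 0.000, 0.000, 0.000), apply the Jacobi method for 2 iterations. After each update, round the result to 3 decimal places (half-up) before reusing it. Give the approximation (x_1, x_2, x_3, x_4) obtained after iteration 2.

(0.053, -0.613, 0.288, -0.957)

Iteration 1:
  x_1 = (-5 - (4)·0.000 - (-4)·0.000 - (4)·0.000) / (-13) = 0.385
  x_2 = (-9 - (-3)·0.000 - (4)·0.000 - (-1)·0.000) / (12) = -0.750
  x_3 = (-3 - (-2)·0.000 - (4)·0.000 - (4)·0.000) / (11) = -0.273
  x_4 = (9 - (-4)·0.000 - (4)·0.000 - (3)·0.000) / (-15) = -0.600
Iteration 2:
  x_1 = (-5 - (4)·-0.750 - (-4)·-0.273 - (4)·-0.600) / (-13) = 0.053
  x_2 = (-9 - (-3)·0.385 - (4)·-0.273 - (-1)·-0.600) / (12) = -0.613
  x_3 = (-3 - (-2)·0.385 - (4)·-0.750 - (4)·-0.600) / (11) = 0.288
  x_4 = (9 - (-4)·0.385 - (4)·-0.750 - (3)·-0.273) / (-15) = -0.957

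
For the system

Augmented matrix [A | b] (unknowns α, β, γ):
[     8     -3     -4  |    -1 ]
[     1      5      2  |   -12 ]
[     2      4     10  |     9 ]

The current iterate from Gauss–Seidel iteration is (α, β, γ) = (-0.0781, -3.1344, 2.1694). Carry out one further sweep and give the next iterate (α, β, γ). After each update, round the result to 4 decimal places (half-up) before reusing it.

One sweep:
  α = (-1 - (-3)·-3.1344 - (-4)·2.1694) / (8) = -0.2157
  β = (-12 - (1)·-0.2157 - (2)·2.1694) / (5) = -3.2246
  γ = (9 - (2)·-0.2157 - (4)·-3.2246) / (10) = 2.2330

(-0.2157, -3.2246, 2.2330)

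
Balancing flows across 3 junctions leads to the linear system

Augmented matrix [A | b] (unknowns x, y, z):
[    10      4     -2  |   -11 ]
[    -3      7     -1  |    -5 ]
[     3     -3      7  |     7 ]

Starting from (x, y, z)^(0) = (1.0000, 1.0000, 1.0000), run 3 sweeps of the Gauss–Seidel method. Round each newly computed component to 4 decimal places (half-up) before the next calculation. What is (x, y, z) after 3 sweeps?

Iteration 1:
  x = (-11 - (4)·1.0000 - (-2)·1.0000) / (10) = -1.3000
  y = (-5 - (-3)·-1.3000 - (-1)·1.0000) / (7) = -1.1286
  z = (7 - (3)·-1.3000 - (-3)·-1.1286) / (7) = 1.0735
Iteration 2:
  x = (-11 - (4)·-1.1286 - (-2)·1.0735) / (10) = -0.4339
  y = (-5 - (-3)·-0.4339 - (-1)·1.0735) / (7) = -0.7469
  z = (7 - (3)·-0.4339 - (-3)·-0.7469) / (7) = 0.8659
Iteration 3:
  x = (-11 - (4)·-0.7469 - (-2)·0.8659) / (10) = -0.6281
  y = (-5 - (-3)·-0.6281 - (-1)·0.8659) / (7) = -0.8598
  z = (7 - (3)·-0.6281 - (-3)·-0.8598) / (7) = 0.9007

(-0.6281, -0.8598, 0.9007)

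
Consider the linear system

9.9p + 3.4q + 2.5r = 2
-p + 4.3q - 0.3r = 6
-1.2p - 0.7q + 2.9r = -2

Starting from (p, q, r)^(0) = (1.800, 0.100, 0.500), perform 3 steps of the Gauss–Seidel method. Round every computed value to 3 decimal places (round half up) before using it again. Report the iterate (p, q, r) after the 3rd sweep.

Iteration 1:
  p = (2 - (3.4)·0.100 - (2.5)·0.500) / (9.9) = 0.041
  q = (6 - (-1)·0.041 - (-0.3)·0.500) / (4.3) = 1.440
  r = (-2 - (-1.2)·0.041 - (-0.7)·1.440) / (2.9) = -0.325
Iteration 2:
  p = (2 - (3.4)·1.440 - (2.5)·-0.325) / (9.9) = -0.210
  q = (6 - (-1)·-0.210 - (-0.3)·-0.325) / (4.3) = 1.324
  r = (-2 - (-1.2)·-0.210 - (-0.7)·1.324) / (2.9) = -0.457
Iteration 3:
  p = (2 - (3.4)·1.324 - (2.5)·-0.457) / (9.9) = -0.137
  q = (6 - (-1)·-0.137 - (-0.3)·-0.457) / (4.3) = 1.332
  r = (-2 - (-1.2)·-0.137 - (-0.7)·1.332) / (2.9) = -0.425

(-0.137, 1.332, -0.425)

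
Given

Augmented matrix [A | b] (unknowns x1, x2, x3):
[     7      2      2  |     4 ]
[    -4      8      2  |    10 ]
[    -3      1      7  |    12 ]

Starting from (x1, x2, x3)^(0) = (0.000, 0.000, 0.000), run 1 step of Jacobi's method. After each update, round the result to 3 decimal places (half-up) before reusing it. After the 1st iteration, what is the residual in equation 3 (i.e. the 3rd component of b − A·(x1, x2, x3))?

Iteration 1:
  x1 = (4 - (2)·0.000 - (2)·0.000) / (7) = 0.571
  x2 = (10 - (-4)·0.000 - (2)·0.000) / (8) = 1.250
  x3 = (12 - (-3)·0.000 - (1)·0.000) / (7) = 1.714
Residual b − A·x = (-5.925, -1.144, 0.465)

0.465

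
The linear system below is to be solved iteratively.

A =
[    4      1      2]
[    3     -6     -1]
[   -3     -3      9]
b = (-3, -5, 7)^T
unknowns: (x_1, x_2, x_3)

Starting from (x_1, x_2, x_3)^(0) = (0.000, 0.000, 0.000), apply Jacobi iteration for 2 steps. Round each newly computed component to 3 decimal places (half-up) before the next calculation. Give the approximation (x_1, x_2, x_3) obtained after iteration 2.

(-1.347, 0.329, 0.805)

Iteration 1:
  x_1 = (-3 - (1)·0.000 - (2)·0.000) / (4) = -0.750
  x_2 = (-5 - (3)·0.000 - (-1)·0.000) / (-6) = 0.833
  x_3 = (7 - (-3)·0.000 - (-3)·0.000) / (9) = 0.778
Iteration 2:
  x_1 = (-3 - (1)·0.833 - (2)·0.778) / (4) = -1.347
  x_2 = (-5 - (3)·-0.750 - (-1)·0.778) / (-6) = 0.329
  x_3 = (7 - (-3)·-0.750 - (-3)·0.833) / (9) = 0.805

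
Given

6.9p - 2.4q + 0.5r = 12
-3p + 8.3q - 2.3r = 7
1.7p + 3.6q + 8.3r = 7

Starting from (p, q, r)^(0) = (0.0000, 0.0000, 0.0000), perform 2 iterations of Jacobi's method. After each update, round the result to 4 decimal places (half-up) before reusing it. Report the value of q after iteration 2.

1.7057

Iteration 1:
  p = (12 - (-2.4)·0.0000 - (0.5)·0.0000) / (6.9) = 1.7391
  q = (7 - (-3)·0.0000 - (-2.3)·0.0000) / (8.3) = 0.8434
  r = (7 - (1.7)·0.0000 - (3.6)·0.0000) / (8.3) = 0.8434
Iteration 2:
  p = (12 - (-2.4)·0.8434 - (0.5)·0.8434) / (6.9) = 1.9714
  q = (7 - (-3)·1.7391 - (-2.3)·0.8434) / (8.3) = 1.7057
  r = (7 - (1.7)·1.7391 - (3.6)·0.8434) / (8.3) = 0.1214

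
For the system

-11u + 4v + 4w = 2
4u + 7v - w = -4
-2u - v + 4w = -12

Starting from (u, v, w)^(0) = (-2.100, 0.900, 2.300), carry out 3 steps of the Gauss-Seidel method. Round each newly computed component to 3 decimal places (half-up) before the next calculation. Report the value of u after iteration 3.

Iteration 1:
  u = (2 - (4)·0.900 - (4)·2.300) / (-11) = 0.982
  v = (-4 - (4)·0.982 - (-1)·2.300) / (7) = -0.804
  w = (-12 - (-2)·0.982 - (-1)·-0.804) / (4) = -2.710
Iteration 2:
  u = (2 - (4)·-0.804 - (4)·-2.710) / (-11) = -1.460
  v = (-4 - (4)·-1.460 - (-1)·-2.710) / (7) = -0.124
  w = (-12 - (-2)·-1.460 - (-1)·-0.124) / (4) = -3.761
Iteration 3:
  u = (2 - (4)·-0.124 - (4)·-3.761) / (-11) = -1.595
  v = (-4 - (4)·-1.595 - (-1)·-3.761) / (7) = -0.197
  w = (-12 - (-2)·-1.595 - (-1)·-0.197) / (4) = -3.847

-1.595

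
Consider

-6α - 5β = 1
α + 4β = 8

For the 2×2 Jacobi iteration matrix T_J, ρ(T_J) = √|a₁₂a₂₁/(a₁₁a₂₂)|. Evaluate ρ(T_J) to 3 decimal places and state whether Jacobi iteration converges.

a₁₂a₂₁/(a₁₁a₂₂) = (-5)·(1) / ((-6)·(4)) = 0.208333
ρ = √|0.208333| = √0.208333 = 0.456
ρ < 1, so Jacobi converges

0.456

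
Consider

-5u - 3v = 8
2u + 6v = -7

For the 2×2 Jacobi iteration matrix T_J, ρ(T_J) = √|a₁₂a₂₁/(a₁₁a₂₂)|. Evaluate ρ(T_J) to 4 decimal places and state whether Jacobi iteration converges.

a₁₂a₂₁/(a₁₁a₂₂) = (-3)·(2) / ((-5)·(6)) = 0.200000
ρ = √|0.200000| = √0.200000 = 0.4472
ρ < 1, so Jacobi converges

0.4472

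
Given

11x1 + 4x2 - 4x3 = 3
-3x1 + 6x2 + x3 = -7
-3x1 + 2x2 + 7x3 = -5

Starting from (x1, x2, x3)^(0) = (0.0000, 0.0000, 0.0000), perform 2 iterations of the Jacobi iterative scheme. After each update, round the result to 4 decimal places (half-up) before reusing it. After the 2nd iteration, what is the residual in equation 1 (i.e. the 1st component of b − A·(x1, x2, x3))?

0.7796

Iteration 1:
  x1 = (3 - (4)·0.0000 - (-4)·0.0000) / (11) = 0.2727
  x2 = (-7 - (-3)·0.0000 - (1)·0.0000) / (6) = -1.1667
  x3 = (-5 - (-3)·0.0000 - (2)·0.0000) / (7) = -0.7143
Iteration 2:
  x1 = (3 - (4)·-1.1667 - (-4)·-0.7143) / (11) = 0.4372
  x2 = (-7 - (-3)·0.2727 - (1)·-0.7143) / (6) = -0.9113
  x3 = (-5 - (-3)·0.2727 - (2)·-1.1667) / (7) = -0.2641
Residual b − A·x = (0.7796, 0.0435, -0.0171)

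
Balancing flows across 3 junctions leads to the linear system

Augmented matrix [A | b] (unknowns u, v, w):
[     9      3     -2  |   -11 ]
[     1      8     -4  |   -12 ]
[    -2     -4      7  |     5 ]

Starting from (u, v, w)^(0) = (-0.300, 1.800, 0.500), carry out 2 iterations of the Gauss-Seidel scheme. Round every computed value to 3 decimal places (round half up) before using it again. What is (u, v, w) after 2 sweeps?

(-0.958, -1.564, -0.453)

Iteration 1:
  u = (-11 - (3)·1.800 - (-2)·0.500) / (9) = -1.711
  v = (-12 - (1)·-1.711 - (-4)·0.500) / (8) = -1.036
  w = (5 - (-2)·-1.711 - (-4)·-1.036) / (7) = -0.367
Iteration 2:
  u = (-11 - (3)·-1.036 - (-2)·-0.367) / (9) = -0.958
  v = (-12 - (1)·-0.958 - (-4)·-0.367) / (8) = -1.564
  w = (5 - (-2)·-0.958 - (-4)·-1.564) / (7) = -0.453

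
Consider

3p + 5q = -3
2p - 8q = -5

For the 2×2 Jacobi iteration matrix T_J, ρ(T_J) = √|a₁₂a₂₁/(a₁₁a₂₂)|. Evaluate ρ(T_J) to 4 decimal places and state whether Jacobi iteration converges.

a₁₂a₂₁/(a₁₁a₂₂) = (5)·(2) / ((3)·(-8)) = -0.416667
ρ = √|-0.416667| = √0.416667 = 0.6455
ρ < 1, so Jacobi converges

0.6455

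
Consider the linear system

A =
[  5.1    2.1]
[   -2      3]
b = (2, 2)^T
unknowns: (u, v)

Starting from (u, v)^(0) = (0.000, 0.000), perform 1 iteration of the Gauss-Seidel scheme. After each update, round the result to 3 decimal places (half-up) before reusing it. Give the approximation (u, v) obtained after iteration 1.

(0.392, 0.928)

Iteration 1:
  u = (2 - (2.1)·0.000) / (5.1) = 0.392
  v = (2 - (-2)·0.392) / (3) = 0.928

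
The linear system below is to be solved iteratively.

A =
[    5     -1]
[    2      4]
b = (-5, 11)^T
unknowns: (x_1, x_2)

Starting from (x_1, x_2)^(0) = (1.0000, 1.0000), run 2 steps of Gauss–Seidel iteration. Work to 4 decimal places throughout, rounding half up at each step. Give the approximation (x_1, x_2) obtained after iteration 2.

(-0.3700, 2.9350)

Iteration 1:
  x_1 = (-5 - (-1)·1.0000) / (5) = -0.8000
  x_2 = (11 - (2)·-0.8000) / (4) = 3.1500
Iteration 2:
  x_1 = (-5 - (-1)·3.1500) / (5) = -0.3700
  x_2 = (11 - (2)·-0.3700) / (4) = 2.9350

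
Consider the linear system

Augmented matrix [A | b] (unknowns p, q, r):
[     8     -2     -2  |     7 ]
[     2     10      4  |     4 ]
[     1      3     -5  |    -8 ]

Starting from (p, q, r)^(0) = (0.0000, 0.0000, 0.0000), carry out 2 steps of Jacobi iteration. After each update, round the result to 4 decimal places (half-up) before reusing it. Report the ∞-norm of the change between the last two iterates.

Iteration 1:
  p = (7 - (-2)·0.0000 - (-2)·0.0000) / (8) = 0.8750
  q = (4 - (2)·0.0000 - (4)·0.0000) / (10) = 0.4000
  r = (-8 - (1)·0.0000 - (3)·0.0000) / (-5) = 1.6000
Iteration 2:
  p = (7 - (-2)·0.4000 - (-2)·1.6000) / (8) = 1.3750
  q = (4 - (2)·0.8750 - (4)·1.6000) / (10) = -0.4150
  r = (-8 - (1)·0.8750 - (3)·0.4000) / (-5) = 2.0150
Change: (0.5000, -0.8150, 0.4150) → max |·| = 0.8150

0.8150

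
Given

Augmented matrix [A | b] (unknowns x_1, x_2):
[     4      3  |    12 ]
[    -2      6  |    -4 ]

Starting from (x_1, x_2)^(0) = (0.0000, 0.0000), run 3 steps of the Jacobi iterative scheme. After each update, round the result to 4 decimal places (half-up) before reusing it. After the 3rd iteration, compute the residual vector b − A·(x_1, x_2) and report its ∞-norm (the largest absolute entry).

1.5000

Iteration 1:
  x_1 = (12 - (3)·0.0000) / (4) = 3.0000
  x_2 = (-4 - (-2)·0.0000) / (6) = -0.6667
Iteration 2:
  x_1 = (12 - (3)·-0.6667) / (4) = 3.5000
  x_2 = (-4 - (-2)·3.0000) / (6) = 0.3333
Iteration 3:
  x_1 = (12 - (3)·0.3333) / (4) = 2.7500
  x_2 = (-4 - (-2)·3.5000) / (6) = 0.5000
Residual b − A·x = (-0.5000, -1.5000); ∞-norm = 1.5000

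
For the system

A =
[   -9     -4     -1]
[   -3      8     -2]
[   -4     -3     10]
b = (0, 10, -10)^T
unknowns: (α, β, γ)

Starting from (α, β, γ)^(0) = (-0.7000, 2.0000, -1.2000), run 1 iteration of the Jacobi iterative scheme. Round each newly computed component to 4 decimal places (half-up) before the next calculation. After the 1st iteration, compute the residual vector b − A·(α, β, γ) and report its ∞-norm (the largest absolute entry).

4.7304

Iteration 1:
  α = (0 - (-4)·2.0000 - (-1)·-1.2000) / (-9) = -0.7556
  β = (10 - (-3)·-0.7000 - (-2)·-1.2000) / (8) = 0.6875
  γ = (-10 - (-4)·-0.7000 - (-3)·2.0000) / (10) = -0.6800
Residual b − A·x = (-4.7304, 0.8732, -4.1599); ∞-norm = 4.7304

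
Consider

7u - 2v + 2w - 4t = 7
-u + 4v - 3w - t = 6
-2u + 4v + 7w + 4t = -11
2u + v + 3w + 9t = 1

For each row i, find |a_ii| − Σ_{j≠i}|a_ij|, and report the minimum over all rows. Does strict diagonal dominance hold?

-3

row 1: |7| − (2+2+4) = -1
row 2: |4| − (1+3+1) = -1
row 3: |7| − (2+4+4) = -3
row 4: |9| − (2+1+3) = 3
minimum over rows = -3 → not strictly diagonally dominant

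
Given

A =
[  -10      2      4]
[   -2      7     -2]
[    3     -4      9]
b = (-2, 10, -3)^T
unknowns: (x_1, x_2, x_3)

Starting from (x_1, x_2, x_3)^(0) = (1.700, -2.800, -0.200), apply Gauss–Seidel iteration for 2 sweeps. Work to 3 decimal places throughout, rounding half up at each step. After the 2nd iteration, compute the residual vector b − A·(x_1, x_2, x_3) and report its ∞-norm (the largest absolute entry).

0.348

Iteration 1:
  x_1 = (-2 - (2)·-2.800 - (4)·-0.200) / (-10) = -0.440
  x_2 = (10 - (-2)·-0.440 - (-2)·-0.200) / (7) = 1.246
  x_3 = (-3 - (3)·-0.440 - (-4)·1.246) / (9) = 0.367
Iteration 2:
  x_1 = (-2 - (2)·1.246 - (4)·0.367) / (-10) = 0.596
  x_2 = (10 - (-2)·0.596 - (-2)·0.367) / (7) = 1.704
  x_3 = (-3 - (3)·0.596 - (-4)·1.704) / (9) = 0.225
Residual b − A·x = (-0.348, -0.286, 0.003); ∞-norm = 0.348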